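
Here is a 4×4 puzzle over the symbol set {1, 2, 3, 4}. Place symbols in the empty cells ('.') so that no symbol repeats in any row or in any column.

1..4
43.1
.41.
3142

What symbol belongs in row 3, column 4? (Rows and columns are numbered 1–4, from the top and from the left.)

3

Cell (r1,c2): row 1 has {1,4}; column 2 has {1,3,4} → 2.
Cell (r1,c3): row 1 has {1,2,4}; column 3 has {1,4} → 3.
Cell (r2,c3): row 2 has {1,3,4}; column 3 has {1,3,4} → 2.
Cell (r3,c1): row 3 has {1,4}; column 1 has {1,3,4} → 2.
Cell (r3,c4): row 3 has {1,2,4}; column 4 has {1,2,4} → 3.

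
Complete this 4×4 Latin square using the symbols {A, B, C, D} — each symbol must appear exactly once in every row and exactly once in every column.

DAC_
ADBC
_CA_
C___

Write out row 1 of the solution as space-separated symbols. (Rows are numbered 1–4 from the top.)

Cell (r1,c4): row 1 has {A,C,D}; column 4 has {C} → B.

D A C B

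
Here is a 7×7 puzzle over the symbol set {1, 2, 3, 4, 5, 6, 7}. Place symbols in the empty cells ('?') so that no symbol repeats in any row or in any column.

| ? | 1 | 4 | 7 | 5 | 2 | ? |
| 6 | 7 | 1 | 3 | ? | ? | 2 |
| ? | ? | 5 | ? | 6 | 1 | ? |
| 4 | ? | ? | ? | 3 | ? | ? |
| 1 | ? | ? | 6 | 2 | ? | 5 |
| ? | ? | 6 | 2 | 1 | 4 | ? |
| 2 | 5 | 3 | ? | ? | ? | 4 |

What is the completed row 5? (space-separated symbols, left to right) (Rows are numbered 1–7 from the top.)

(r1,c1) = 3
(r1,c7) = 6
(r2,c5) = 4
(r2,c6) = 5
(r3,c1) = 7
(r3,c4) = 4
(r3,c7) = 3
(r5,c3) = 7
(r5,c6) = 3
(r6,c1) = 5
(r6,c2) = 3
(r6,c7) = 7
(r7,c4) = 1
(r7,c5) = 7
(r7,c6) = 6
(r3,c2) = 2
(r4,c2) = 6
(r4,c3) = 2
(r4,c4) = 5
(r4,c6) = 7
(r4,c7) = 1
(r5,c2) = 4

1 4 7 6 2 3 5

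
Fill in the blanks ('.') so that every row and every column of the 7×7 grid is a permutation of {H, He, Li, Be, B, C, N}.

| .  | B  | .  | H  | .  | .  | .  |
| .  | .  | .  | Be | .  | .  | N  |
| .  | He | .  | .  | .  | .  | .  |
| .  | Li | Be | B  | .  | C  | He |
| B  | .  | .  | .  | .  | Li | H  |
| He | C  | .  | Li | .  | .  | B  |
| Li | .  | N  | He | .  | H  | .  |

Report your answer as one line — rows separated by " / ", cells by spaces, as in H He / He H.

Be B C H He N Li / C H B Be Li He N / H He Li N C B Be / N Li Be B H C He / B N He C Be Li H / He C H Li N Be B / Li Be N He B H C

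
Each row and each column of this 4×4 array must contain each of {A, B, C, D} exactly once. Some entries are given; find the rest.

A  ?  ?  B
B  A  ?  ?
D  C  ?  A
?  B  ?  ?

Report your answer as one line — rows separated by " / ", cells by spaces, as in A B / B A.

At row 1, column 2: row 1 has {A,B}; column 2 has {A,B,C}; that leaves D.
At row 1, column 3: row 1 has {A,B,D}; column 3 is empty so far; that leaves C.
At row 2, column 3: row 2 has {A,B}; column 3 has {C}; that leaves D.
At row 2, column 4: row 2 has {A,B,D}; column 4 has {A,B}; that leaves C.
At row 3, column 3: row 3 has {A,C,D}; column 3 has {C,D}; that leaves B.
At row 4, column 1: row 4 has {B}; column 1 has {A,B,D}; that leaves C.
At row 4, column 3: row 4 has {B,C}; column 3 has {B,C,D}; that leaves A.
At row 4, column 4: row 4 has {A,B,C}; column 4 has {A,B,C}; that leaves D.

A D C B / B A D C / D C B A / C B A D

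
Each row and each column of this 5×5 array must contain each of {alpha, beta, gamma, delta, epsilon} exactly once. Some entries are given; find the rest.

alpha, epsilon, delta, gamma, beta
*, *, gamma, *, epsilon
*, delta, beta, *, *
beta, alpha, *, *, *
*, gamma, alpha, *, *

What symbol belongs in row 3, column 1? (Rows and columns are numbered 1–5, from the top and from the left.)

gamma

At row 2, column 1: row 2 has {gamma,epsilon}; column 1 has {alpha,beta}; that leaves delta.
At row 2, column 2: row 2 has {gamma,delta,epsilon}; column 2 has {alpha,gamma,delta,epsilon}; that leaves beta.
At row 2, column 4: row 2 has {beta,gamma,delta,epsilon}; column 4 has {gamma}; that leaves alpha.
At row 3, column 4: row 3 has {beta,delta}; column 4 has {alpha,gamma}; that leaves epsilon.
At row 4, column 3: row 4 has {alpha,beta}; column 3 has {alpha,beta,gamma,delta}; that leaves epsilon.
At row 4, column 4: row 4 has {alpha,beta,epsilon}; column 4 has {alpha,gamma,epsilon}; that leaves delta.
At row 4, column 5: row 4 has {alpha,beta,delta,epsilon}; column 5 has {beta,epsilon}; that leaves gamma.
At row 5, column 1: row 5 has {alpha,gamma}; column 1 has {alpha,beta,delta}; that leaves epsilon.
At row 5, column 4: row 5 has {alpha,gamma,epsilon}; column 4 has {alpha,gamma,delta,epsilon}; that leaves beta.
At row 5, column 5: row 5 has {alpha,beta,gamma,epsilon}; column 5 has {beta,gamma,epsilon}; that leaves delta.
At row 3, column 1: row 3 has {beta,delta,epsilon}; column 1 has {alpha,beta,delta,epsilon}; that leaves gamma.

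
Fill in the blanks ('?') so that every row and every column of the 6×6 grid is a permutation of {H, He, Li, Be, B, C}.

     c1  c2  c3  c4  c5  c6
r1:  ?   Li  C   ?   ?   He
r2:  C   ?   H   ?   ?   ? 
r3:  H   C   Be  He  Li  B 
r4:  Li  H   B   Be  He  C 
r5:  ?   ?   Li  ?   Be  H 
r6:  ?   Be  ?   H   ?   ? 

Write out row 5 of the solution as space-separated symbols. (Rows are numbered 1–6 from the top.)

He B Li C Be H

row 1 has {He,Li,C}; column 4 has {H,He,Be} — only B is left for (r1,c4).
row 1 has {He,Li,B,C}; column 5 has {He,Li,Be} — only H is left for (r1,c5).
row 2 has {H,C}; column 4 has {H,He,Be,B} — only Li is left for (r2,c4).
row 2 has {H,Li,C}; column 5 has {H,He,Li,Be} — only B is left for (r2,c5).
row 2 has {H,Li,B,C}; column 6 has {H,He,B,C} — only Be is left for (r2,c6).
row 5 has {H,Li,Be}; column 4 has {H,He,Li,Be,B} — only C is left for (r5,c4).
row 6 has {H,Be}; column 3 has {H,Li,Be,B,C} — only He is left for (r6,c3).
row 6 has {H,He,Be}; column 5 has {H,He,Li,Be,B} — only C is left for (r6,c5).
row 6 has {H,He,Be,C}; column 6 has {H,He,Be,B,C} — only Li is left for (r6,c6).
row 1 has {H,He,Li,B,C}; column 1 has {H,Li,C} — only Be is left for (r1,c1).
row 2 has {H,Li,Be,B,C}; column 2 has {H,Li,Be,C} — only He is left for (r2,c2).
row 5 has {H,Li,Be,C}; column 2 has {H,He,Li,Be,C} — only B is left for (r5,c2).
row 6 has {H,He,Li,Be,C}; column 1 has {H,Li,Be,C} — only B is left for (r6,c1).
row 5 has {H,Li,Be,B,C}; column 1 has {H,Li,Be,B,C} — only He is left for (r5,c1).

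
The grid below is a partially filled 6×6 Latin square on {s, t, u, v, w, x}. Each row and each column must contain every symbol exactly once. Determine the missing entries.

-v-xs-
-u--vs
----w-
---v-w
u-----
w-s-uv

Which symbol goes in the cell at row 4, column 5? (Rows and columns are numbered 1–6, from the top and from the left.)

row 1 has {s,v,x}; column 1 has {u,w} — only t is left for (r1,c1).
row 1 has {s,t,v,x}; column 6 has {s,v,w} — only u is left for (r1,c6).
row 2 has {s,u,v}; column 1 has {t,u,w} — only x is left for (r2,c1).
row 4 has {v,w}; column 1 has {t,u,w,x} — only s is left for (r4,c1).
row 6 has {s,u,v,w}; column 4 has {v,x} — only t is left for (r6,c4).
row 1 has {s,t,u,v,x}; column 3 has {s} — only w is left for (r1,c3).
row 2 has {s,u,v,x}; column 3 has {s,w} — only t is left for (r2,c3).
row 2 has {s,t,u,v,x}; column 4 has {t,v,x} — only w is left for (r2,c4).
row 3 has {w}; column 1 has {s,t,u,w,x} — only v is left for (r3,c1).
row 5 has {u}; column 4 has {t,v,w,x} — only s is left for (r5,c4).
row 6 has {s,t,u,v,w}; column 2 has {u,v} — only x is left for (r6,c2).
row 3 has {v,w}; column 4 has {s,t,v,w,x} — only u is left for (r3,c4).
row 4 has {s,v,w}; column 2 has {u,v,x} — only t is left for (r4,c2).
row 4 has {s,t,v,w}; column 5 has {s,u,v,w} — only x is left for (r4,c5).

x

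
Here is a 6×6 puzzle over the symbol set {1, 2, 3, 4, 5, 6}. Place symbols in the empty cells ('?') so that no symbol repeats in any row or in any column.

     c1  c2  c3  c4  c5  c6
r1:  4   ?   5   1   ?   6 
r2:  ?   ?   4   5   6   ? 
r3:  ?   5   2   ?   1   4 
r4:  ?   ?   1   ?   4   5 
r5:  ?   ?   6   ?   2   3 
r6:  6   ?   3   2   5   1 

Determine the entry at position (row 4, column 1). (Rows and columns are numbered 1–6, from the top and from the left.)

2

row 1 has {1,4,5,6}; column 5 has {1,2,4,5,6} — only 3 is left for (r1,c5).
row 2 has {4,5,6}; column 6 has {1,3,4,5,6} — only 2 is left for (r2,c6).
row 3 has {1,2,4,5}; column 1 has {4,6} — only 3 is left for (r3,c1).
row 3 has {1,2,3,4,5}; column 4 has {1,2,5} — only 6 is left for (r3,c4).
row 4 has {1,4,5}; column 1 has {3,4,6} — only 2 is left for (r4,c1).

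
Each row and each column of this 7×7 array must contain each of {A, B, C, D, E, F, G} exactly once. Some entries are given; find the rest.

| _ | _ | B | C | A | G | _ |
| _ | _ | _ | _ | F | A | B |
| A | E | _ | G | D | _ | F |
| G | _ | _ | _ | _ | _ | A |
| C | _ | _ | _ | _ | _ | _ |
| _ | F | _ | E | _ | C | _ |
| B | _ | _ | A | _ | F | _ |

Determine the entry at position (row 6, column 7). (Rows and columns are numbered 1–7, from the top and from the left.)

G

(r1,c2): row 1 has {A,B,C,G}; column 2 has {E,F}, so it must be D.
(r1,c7): row 1 has {A,B,C,D,G}; column 7 has {A,B,F}, so it must be E.
(r2,c4): row 2 has {A,B,F}; column 4 has {A,C,E,G}, so it must be D.
(r3,c3): row 3 has {A,D,E,F,G}; column 3 has {B}, so it must be C.
(r3,c6): row 3 has {A,C,D,E,F,G}; column 6 has {A,C,F,G}, so it must be B.
(r6,c1): row 6 has {C,E,F}; column 1 has {A,B,C,G}, so it must be D.
(r6,c7): row 6 has {C,D,E,F}; column 7 has {A,B,E,F}, so it must be G.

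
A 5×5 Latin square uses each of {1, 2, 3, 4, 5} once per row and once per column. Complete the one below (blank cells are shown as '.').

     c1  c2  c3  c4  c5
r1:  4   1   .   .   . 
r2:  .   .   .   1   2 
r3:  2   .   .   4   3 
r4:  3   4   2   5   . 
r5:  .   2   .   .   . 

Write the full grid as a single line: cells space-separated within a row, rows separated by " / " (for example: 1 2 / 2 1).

(r1,c5) = 5
(r2,c1) = 5
(r2,c2) = 3
(r2,c3) = 4
(r3,c2) = 5
(r3,c3) = 1
(r4,c5) = 1
(r5,c1) = 1
(r5,c4) = 3
(r5,c5) = 4
(r1,c3) = 3
(r1,c4) = 2
(r5,c3) = 5

4 1 3 2 5 / 5 3 4 1 2 / 2 5 1 4 3 / 3 4 2 5 1 / 1 2 5 3 4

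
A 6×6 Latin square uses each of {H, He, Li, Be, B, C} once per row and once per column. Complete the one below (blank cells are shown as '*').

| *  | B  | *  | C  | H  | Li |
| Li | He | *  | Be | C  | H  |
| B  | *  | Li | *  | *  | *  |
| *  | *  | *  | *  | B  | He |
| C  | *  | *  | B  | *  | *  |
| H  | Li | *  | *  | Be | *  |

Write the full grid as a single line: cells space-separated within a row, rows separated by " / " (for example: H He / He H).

At row 2, column 3: row 2 has {H,He,Li,Be,C}; column 3 has {Li}; that leaves B.
At row 3, column 5: row 3 has {Li,B}; column 5 has {H,Be,B,C}; that leaves He.
At row 4, column 1: row 4 has {He,B}; column 1 has {H,Li,B,C}; that leaves Be.
At row 5, column 5: row 5 has {B,C}; column 5 has {H,He,Be,B,C}; that leaves Li.
At row 5, column 6: row 5 has {Li,B,C}; column 6 has {H,He,Li}; that leaves Be.
At row 6, column 4: row 6 has {H,Li,Be}; column 4 has {Be,B,C}; that leaves He.
At row 1, column 1: row 1 has {H,Li,B,C}; column 1 has {H,Li,Be,B,C}; that leaves He.
At row 1, column 3: row 1 has {H,He,Li,B,C}; column 3 has {Li,B}; that leaves Be.
At row 3, column 4: row 3 has {He,Li,B}; column 4 has {He,Be,B,C}; that leaves H.
At row 3, column 6: row 3 has {H,He,Li,B}; column 6 has {H,He,Li,Be}; that leaves C.
At row 4, column 4: row 4 has {He,Be,B}; column 4 has {H,He,Be,B,C}; that leaves Li.
At row 5, column 2: row 5 has {Li,Be,B,C}; column 2 has {He,Li,B}; that leaves H.
At row 5, column 3: row 5 has {H,Li,Be,B,C}; column 3 has {Li,Be,B}; that leaves He.
At row 6, column 3: row 6 has {H,He,Li,Be}; column 3 has {He,Li,Be,B}; that leaves C.
At row 6, column 6: row 6 has {H,He,Li,Be,C}; column 6 has {H,He,Li,Be,C}; that leaves B.
At row 3, column 2: row 3 has {H,He,Li,B,C}; column 2 has {H,He,Li,B}; that leaves Be.
At row 4, column 2: row 4 has {He,Li,Be,B}; column 2 has {H,He,Li,Be,B}; that leaves C.
At row 4, column 3: row 4 has {He,Li,Be,B,C}; column 3 has {He,Li,Be,B,C}; that leaves H.

He B Be C H Li / Li He B Be C H / B Be Li H He C / Be C H Li B He / C H He B Li Be / H Li C He Be B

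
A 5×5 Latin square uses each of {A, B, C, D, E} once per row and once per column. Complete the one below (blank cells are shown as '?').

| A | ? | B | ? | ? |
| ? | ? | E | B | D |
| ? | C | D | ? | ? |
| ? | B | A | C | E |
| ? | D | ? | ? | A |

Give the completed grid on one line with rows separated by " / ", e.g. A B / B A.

(r1,c2) = E
(r1,c4) = D
(r1,c5) = C
(r2,c1) = C
(r2,c2) = A
(r3,c5) = B
(r4,c1) = D
(r5,c3) = C
(r5,c4) = E
(r3,c1) = E
(r3,c4) = A
(r5,c1) = B

A E B D C / C A E B D / E C D A B / D B A C E / B D C E A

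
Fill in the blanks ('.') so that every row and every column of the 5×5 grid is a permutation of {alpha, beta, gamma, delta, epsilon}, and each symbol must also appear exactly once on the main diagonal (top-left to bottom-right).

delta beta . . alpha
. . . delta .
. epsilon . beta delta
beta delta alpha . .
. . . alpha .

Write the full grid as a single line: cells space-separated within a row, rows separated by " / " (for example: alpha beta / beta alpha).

delta beta epsilon gamma alpha / gamma alpha beta delta epsilon / alpha epsilon gamma beta delta / beta delta alpha epsilon gamma / epsilon gamma delta alpha beta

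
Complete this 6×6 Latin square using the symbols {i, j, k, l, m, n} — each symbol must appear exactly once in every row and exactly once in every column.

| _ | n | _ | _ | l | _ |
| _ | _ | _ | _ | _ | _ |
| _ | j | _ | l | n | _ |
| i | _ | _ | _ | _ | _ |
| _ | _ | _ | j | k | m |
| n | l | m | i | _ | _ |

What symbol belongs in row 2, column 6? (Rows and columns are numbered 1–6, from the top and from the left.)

n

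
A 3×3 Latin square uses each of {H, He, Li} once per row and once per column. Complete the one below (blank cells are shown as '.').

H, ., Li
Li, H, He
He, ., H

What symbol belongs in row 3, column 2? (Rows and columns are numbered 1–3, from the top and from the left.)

Li

row 1 has {H,Li}; column 2 has {H} — only He is left for (r1,c2).
row 3 has {H,He}; column 2 has {H,He} — only Li is left for (r3,c2).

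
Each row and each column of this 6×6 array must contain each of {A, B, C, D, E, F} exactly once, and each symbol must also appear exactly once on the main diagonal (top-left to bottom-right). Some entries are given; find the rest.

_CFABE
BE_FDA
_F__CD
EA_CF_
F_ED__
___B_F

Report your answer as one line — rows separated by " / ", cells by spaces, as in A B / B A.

(r1,c1): row 1 has {A,B,C,E,F}; column 1 has {B,E,F}; the diagonal has {C,E,F}, so it must be D.
(r2,c3): row 2 has {A,B,D,E,F}; column 3 has {E,F}, so it must be C.
(r3,c1): row 3 has {C,D,F}; column 1 has {B,D,E,F}, so it must be A.
(r3,c3): row 3 has {A,C,D,F}; column 3 has {C,E,F}; the diagonal has {C,D,E,F}, so it must be B.
(r3,c4): row 3 has {A,B,C,D,F}; column 4 has {A,B,C,D,F}, so it must be E.
(r4,c3): row 4 has {A,C,E,F}; column 3 has {B,C,E,F}, so it must be D.
(r4,c6): row 4 has {A,C,D,E,F}; column 6 has {A,D,E,F}, so it must be B.
(r5,c2): row 5 has {D,E,F}; column 2 has {A,C,E,F}, so it must be B.
(r5,c5): row 5 has {B,D,E,F}; column 5 has {B,C,D,F}; the diagonal has {B,C,D,E,F}, so it must be A.
(r5,c6): row 5 has {A,B,D,E,F}; column 6 has {A,B,D,E,F}, so it must be C.
(r6,c1): row 6 has {B,F}; column 1 has {A,B,D,E,F}, so it must be C.
(r6,c2): row 6 has {B,C,F}; column 2 has {A,B,C,E,F}, so it must be D.
(r6,c3): row 6 has {B,C,D,F}; column 3 has {B,C,D,E,F}, so it must be A.
(r6,c5): row 6 has {A,B,C,D,F}; column 5 has {A,B,C,D,F}, so it must be E.

D C F A B E / B E C F D A / A F B E C D / E A D C F B / F B E D A C / C D A B E F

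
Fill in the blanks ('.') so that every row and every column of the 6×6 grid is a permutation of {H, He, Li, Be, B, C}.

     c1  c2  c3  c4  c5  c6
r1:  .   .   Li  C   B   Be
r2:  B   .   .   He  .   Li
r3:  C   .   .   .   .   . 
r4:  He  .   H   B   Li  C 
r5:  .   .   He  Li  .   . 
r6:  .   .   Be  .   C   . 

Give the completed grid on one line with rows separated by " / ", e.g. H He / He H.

H He Li C B Be / B H C He Be Li / C Li B Be He H / He Be H B Li C / Be C He Li H B / Li B Be H C He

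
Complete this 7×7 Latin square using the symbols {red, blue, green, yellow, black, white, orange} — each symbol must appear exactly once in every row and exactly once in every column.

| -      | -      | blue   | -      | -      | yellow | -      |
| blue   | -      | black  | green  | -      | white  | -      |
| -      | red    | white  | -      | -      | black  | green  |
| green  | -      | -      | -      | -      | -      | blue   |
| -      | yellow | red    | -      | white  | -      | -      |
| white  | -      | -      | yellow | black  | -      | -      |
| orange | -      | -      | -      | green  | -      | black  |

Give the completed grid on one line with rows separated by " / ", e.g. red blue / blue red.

(r2,c2) = orange
(r3,c1) = yellow
(r5,c1) = black
(r5,c7) = orange
(r6,c7) = red
(r7,c3) = yellow
(r1,c1) = red
(r1,c5) = orange
(r1,c7) = white
(r2,c7) = yellow
(r3,c5) = blue
(r4,c3) = orange
(r4,c6) = red
(r5,c4) = blue
(r5,c6) = green
(r6,c3) = green
(r7,c6) = blue
(r1,c4) = black
(r2,c5) = red
(r3,c4) = orange
(r4,c4) = white
(r4,c5) = yellow
(r6,c2) = blue
(r6,c6) = orange
(r7,c2) = white
(r7,c4) = red
(r1,c2) = green
(r4,c2) = black

red green blue black orange yellow white / blue orange black green red white yellow / yellow red white orange blue black green / green black orange white yellow red blue / black yellow red blue white green orange / white blue green yellow black orange red / orange white yellow red green blue black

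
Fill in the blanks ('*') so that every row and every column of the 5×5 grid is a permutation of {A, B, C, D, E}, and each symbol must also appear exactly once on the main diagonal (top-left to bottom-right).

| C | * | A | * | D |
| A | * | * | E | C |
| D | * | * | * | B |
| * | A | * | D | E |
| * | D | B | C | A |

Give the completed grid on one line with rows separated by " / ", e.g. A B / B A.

(r1,c4) = B
(r2,c2) = B
(r2,c3) = D
(r3,c3) = E
(r3,c4) = A
(r4,c1) = B
(r4,c3) = C
(r5,c1) = E
(r1,c2) = E
(r3,c2) = C

C E A B D / A B D E C / D C E A B / B A C D E / E D B C A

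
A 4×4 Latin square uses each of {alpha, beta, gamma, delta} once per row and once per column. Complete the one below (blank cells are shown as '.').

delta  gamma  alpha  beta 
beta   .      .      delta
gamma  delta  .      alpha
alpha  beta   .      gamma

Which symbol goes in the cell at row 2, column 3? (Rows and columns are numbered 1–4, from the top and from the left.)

Cell (r2,c2): row 2 has {beta,delta}; column 2 has {beta,gamma,delta} → alpha.
Cell (r2,c3): row 2 has {alpha,beta,delta}; column 3 has {alpha} → gamma.

gamma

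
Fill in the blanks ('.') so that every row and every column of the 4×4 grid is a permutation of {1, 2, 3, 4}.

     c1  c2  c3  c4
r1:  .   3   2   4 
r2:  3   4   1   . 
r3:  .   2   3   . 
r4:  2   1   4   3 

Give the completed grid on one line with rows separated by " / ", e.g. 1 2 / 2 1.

1 3 2 4 / 3 4 1 2 / 4 2 3 1 / 2 1 4 3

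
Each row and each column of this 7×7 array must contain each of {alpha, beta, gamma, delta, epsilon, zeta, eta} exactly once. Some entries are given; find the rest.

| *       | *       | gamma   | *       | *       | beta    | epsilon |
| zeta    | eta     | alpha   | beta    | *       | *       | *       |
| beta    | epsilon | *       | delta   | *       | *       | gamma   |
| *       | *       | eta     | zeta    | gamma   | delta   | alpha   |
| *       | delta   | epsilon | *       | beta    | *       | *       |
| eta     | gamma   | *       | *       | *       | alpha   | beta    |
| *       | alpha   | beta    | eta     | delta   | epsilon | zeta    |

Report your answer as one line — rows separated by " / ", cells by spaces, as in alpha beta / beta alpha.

delta zeta gamma alpha eta beta epsilon / zeta eta alpha beta epsilon gamma delta / beta epsilon zeta delta alpha eta gamma / epsilon beta eta zeta gamma delta alpha / alpha delta epsilon gamma beta zeta eta / eta gamma delta epsilon zeta alpha beta / gamma alpha beta eta delta epsilon zeta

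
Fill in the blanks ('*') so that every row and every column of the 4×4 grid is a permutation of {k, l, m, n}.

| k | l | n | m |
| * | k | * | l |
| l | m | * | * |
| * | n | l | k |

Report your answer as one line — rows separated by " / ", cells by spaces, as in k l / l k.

k l n m / n k m l / l m k n / m n l k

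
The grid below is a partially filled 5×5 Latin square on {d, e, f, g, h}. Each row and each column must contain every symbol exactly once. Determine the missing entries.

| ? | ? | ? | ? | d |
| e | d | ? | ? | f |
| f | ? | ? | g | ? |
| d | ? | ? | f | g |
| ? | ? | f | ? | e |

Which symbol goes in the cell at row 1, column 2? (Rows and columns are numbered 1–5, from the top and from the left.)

(r2,c4): row 2 has {d,e,f}; column 4 has {f,g}, so it must be h.
(r3,c5): row 3 has {f,g}; column 5 has {d,e,f,g}, so it must be h.
(r5,c4): row 5 has {e,f}; column 4 has {f,g,h}, so it must be d.
(r1,c4): row 1 has {d}; column 4 has {d,f,g,h}, so it must be e.
(r2,c3): row 2 has {d,e,f,h}; column 3 has {f}, so it must be g.
(r3,c2): row 3 has {f,g,h}; column 2 has {d}, so it must be e.
(r3,c3): row 3 has {e,f,g,h}; column 3 has {f,g}, so it must be d.
(r4,c2): row 4 has {d,f,g}; column 2 has {d,e}, so it must be h.
(r4,c3): row 4 has {d,f,g,h}; column 3 has {d,f,g}, so it must be e.
(r5,c2): row 5 has {d,e,f}; column 2 has {d,e,h}, so it must be g.
(r1,c2): row 1 has {d,e}; column 2 has {d,e,g,h}, so it must be f.

f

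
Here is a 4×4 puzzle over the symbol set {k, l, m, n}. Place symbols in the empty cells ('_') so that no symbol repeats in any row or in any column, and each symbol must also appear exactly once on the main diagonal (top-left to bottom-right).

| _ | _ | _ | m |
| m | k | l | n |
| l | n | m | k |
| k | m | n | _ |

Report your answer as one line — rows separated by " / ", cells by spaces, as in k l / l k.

n l k m / m k l n / l n m k / k m n l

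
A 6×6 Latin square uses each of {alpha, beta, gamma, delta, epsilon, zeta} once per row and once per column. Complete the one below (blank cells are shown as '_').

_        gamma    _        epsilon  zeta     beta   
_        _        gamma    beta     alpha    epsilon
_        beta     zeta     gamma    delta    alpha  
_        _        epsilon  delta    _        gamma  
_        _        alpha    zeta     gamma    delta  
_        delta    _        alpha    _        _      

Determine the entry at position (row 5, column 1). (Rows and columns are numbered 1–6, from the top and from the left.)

At row 1, column 3: row 1 has {beta,gamma,epsilon,zeta}; column 3 has {alpha,gamma,epsilon,zeta}; that leaves delta.
At row 2, column 2: row 2 has {alpha,beta,gamma,epsilon}; column 2 has {beta,gamma,delta}; that leaves zeta.
At row 3, column 1: row 3 has {alpha,beta,gamma,delta,zeta}; column 1 is empty so far; that leaves epsilon.
At row 4, column 2: row 4 has {gamma,delta,epsilon}; column 2 has {beta,gamma,delta,zeta}; that leaves alpha.
At row 4, column 5: row 4 has {alpha,gamma,delta,epsilon}; column 5 has {alpha,gamma,delta,zeta}; that leaves beta.
At row 5, column 1: row 5 has {alpha,gamma,delta,zeta}; column 1 has {epsilon}; that leaves beta.

beta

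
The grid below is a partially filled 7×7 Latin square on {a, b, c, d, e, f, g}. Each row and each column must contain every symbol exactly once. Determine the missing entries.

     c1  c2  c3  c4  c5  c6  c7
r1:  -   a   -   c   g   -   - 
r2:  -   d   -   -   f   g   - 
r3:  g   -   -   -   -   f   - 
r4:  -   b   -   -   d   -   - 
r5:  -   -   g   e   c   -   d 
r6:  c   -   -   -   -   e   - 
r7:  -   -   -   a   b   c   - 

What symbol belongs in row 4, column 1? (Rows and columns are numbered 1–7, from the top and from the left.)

At row 2, column 4: row 2 has {d,f,g}; column 4 has {a,c,e}; that leaves b.
At row 3, column 4: row 3 has {f,g}; column 4 has {a,b,c,e}; that leaves d.
At row 4, column 6: row 4 has {b,d}; column 6 has {c,e,f,g}; that leaves a.
At row 5, column 2: row 5 has {c,d,e,g}; column 2 has {a,b,d}; that leaves f.
At row 5, column 6: row 5 has {c,d,e,f,g}; column 6 has {a,c,e,f,g}; that leaves b.
At row 6, column 2: row 6 has {c,e}; column 2 has {a,b,d,f}; that leaves g.
At row 6, column 4: row 6 has {c,e,g}; column 4 has {a,b,c,d,e}; that leaves f.
At row 6, column 5: row 6 has {c,e,f,g}; column 5 has {b,c,d,f,g}; that leaves a.
At row 6, column 7: row 6 has {a,c,e,f,g}; column 7 has {d}; that leaves b.
At row 7, column 2: row 7 has {a,b,c}; column 2 has {a,b,d,f,g}; that leaves e.
At row 1, column 6: row 1 has {a,c,g}; column 6 has {a,b,c,e,f,g}; that leaves d.
At row 3, column 2: row 3 has {d,f,g}; column 2 has {a,b,d,e,f,g}; that leaves c.
At row 3, column 5: row 3 has {c,d,f,g}; column 5 has {a,b,c,d,f,g}; that leaves e.
At row 3, column 7: row 3 has {c,d,e,f,g}; column 7 has {b,d}; that leaves a.
At row 4, column 4: row 4 has {a,b,d}; column 4 has {a,b,c,d,e,f}; that leaves g.
At row 5, column 1: row 5 has {b,c,d,e,f,g}; column 1 has {c,g}; that leaves a.
At row 6, column 3: row 6 has {a,b,c,e,f,g}; column 3 has {g}; that leaves d.
At row 7, column 3: row 7 has {a,b,c,e}; column 3 has {d,g}; that leaves f.
At row 7, column 7: row 7 has {a,b,c,e,f}; column 7 has {a,b,d}; that leaves g.
At row 2, column 1: row 2 has {b,d,f,g}; column 1 has {a,c,g}; that leaves e.
At row 2, column 7: row 2 has {b,d,e,f,g}; column 7 has {a,b,d,g}; that leaves c.
At row 3, column 3: row 3 has {a,c,d,e,f,g}; column 3 has {d,f,g}; that leaves b.
At row 4, column 1: row 4 has {a,b,d,g}; column 1 has {a,c,e,g}; that leaves f.

f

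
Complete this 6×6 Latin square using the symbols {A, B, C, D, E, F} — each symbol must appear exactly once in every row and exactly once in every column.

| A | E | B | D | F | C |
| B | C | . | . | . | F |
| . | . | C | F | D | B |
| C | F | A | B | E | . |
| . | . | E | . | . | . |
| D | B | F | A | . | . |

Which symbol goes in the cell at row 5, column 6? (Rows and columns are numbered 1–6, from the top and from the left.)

A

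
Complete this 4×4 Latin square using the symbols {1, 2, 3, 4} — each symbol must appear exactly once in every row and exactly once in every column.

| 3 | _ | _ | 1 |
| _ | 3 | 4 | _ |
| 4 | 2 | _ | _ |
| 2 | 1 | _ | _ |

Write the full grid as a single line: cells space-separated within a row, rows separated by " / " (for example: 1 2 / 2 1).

3 4 2 1 / 1 3 4 2 / 4 2 1 3 / 2 1 3 4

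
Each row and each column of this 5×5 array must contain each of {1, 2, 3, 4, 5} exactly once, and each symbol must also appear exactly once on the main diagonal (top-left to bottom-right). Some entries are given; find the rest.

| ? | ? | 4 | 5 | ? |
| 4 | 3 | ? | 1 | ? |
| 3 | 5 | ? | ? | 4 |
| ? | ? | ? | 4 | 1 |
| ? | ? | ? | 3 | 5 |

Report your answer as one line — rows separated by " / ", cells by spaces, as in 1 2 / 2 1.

(r2,c5) = 2
(r3,c4) = 2
(r4,c2) = 2
(r1,c2) = 1
(r1,c5) = 3
(r2,c3) = 5
(r3,c3) = 1
(r4,c1) = 5
(r4,c3) = 3
(r5,c2) = 4
(r5,c3) = 2
(r1,c1) = 2
(r5,c1) = 1

2 1 4 5 3 / 4 3 5 1 2 / 3 5 1 2 4 / 5 2 3 4 1 / 1 4 2 3 5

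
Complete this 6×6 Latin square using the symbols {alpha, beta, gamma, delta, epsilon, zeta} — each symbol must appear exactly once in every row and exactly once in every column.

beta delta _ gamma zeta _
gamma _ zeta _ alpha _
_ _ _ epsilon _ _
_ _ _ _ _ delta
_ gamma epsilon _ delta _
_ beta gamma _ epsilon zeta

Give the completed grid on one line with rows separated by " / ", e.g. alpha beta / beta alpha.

beta delta alpha gamma zeta epsilon / gamma epsilon zeta delta alpha beta / alpha zeta delta epsilon beta gamma / epsilon alpha beta zeta gamma delta / zeta gamma epsilon beta delta alpha / delta beta gamma alpha epsilon zeta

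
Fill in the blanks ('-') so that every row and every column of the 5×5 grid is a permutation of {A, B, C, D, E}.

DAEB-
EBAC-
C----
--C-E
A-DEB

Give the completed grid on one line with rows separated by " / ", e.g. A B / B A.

D A E B C / E B A C D / C E B D A / B D C A E / A C D E B

Cell (r1,c5): row 1 has {A,B,D,E}; column 5 has {B,E} → C.
Cell (r2,c5): row 2 has {A,B,C,E}; column 5 has {B,C,E} → D.
Cell (r3,c3): row 3 has {C}; column 3 has {A,C,D,E} → B.
Cell (r3,c5): row 3 has {B,C}; column 5 has {B,C,D,E} → A.
Cell (r4,c1): row 4 has {C,E}; column 1 has {A,C,D,E} → B.
Cell (r4,c2): row 4 has {B,C,E}; column 2 has {A,B} → D.
Cell (r4,c4): row 4 has {B,C,D,E}; column 4 has {B,C,E} → A.
Cell (r5,c2): row 5 has {A,B,D,E}; column 2 has {A,B,D} → C.
Cell (r3,c2): row 3 has {A,B,C}; column 2 has {A,B,C,D} → E.
Cell (r3,c4): row 3 has {A,B,C,E}; column 4 has {A,B,C,E} → D.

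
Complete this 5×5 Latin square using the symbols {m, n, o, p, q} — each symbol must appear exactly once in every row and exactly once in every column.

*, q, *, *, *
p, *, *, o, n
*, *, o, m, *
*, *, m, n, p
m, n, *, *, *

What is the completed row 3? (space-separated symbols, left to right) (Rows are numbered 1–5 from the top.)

(r1,c4): row 1 has {q}; column 4 has {m,n,o}, so it must be p.
(r2,c2): row 2 has {n,o,p}; column 2 has {n,q}, so it must be m.
(r2,c3): row 2 has {m,n,o,p}; column 3 has {m,o}, so it must be q.
(r3,c2): row 3 has {m,o}; column 2 has {m,n,q}, so it must be p.
(r3,c5): row 3 has {m,o,p}; column 5 has {n,p}, so it must be q.
(r4,c2): row 4 has {m,n,p}; column 2 has {m,n,p,q}, so it must be o.
(r5,c3): row 5 has {m,n}; column 3 has {m,o,q}, so it must be p.
(r5,c4): row 5 has {m,n,p}; column 4 has {m,n,o,p}, so it must be q.
(r5,c5): row 5 has {m,n,p,q}; column 5 has {n,p,q}, so it must be o.
(r1,c3): row 1 has {p,q}; column 3 has {m,o,p,q}, so it must be n.
(r1,c5): row 1 has {n,p,q}; column 5 has {n,o,p,q}, so it must be m.
(r3,c1): row 3 has {m,o,p,q}; column 1 has {m,p}, so it must be n.

n p o m q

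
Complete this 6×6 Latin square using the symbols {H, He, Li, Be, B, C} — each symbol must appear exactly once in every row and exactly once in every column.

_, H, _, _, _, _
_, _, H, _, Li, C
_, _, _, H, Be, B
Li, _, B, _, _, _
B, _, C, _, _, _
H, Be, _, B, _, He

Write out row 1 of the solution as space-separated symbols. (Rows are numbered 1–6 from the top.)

(r6,c3) = Li
(r6,c5) = C
(r3,c3) = He
(r1,c3) = Be
(r1,c6) = Li
(r3,c1) = C
(r3,c2) = Li
(r5,c2) = He
(r5,c5) = H
(r5,c6) = Be
(r1,c1) = He
(r1,c4) = C
(r1,c5) = B

He H Be C B Li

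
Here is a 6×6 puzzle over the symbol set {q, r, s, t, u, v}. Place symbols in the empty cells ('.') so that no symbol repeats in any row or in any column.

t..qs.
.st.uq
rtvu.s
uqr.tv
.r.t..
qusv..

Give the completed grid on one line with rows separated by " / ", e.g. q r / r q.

At row 1, column 2: row 1 has {q,s,t}; column 2 has {q,r,s,t,u}; that leaves v.
At row 1, column 3: row 1 has {q,s,t,v}; column 3 has {r,s,t,v}; that leaves u.
At row 1, column 6: row 1 has {q,s,t,u,v}; column 6 has {q,s,v}; that leaves r.
At row 2, column 1: row 2 has {q,s,t,u}; column 1 has {q,r,t,u}; that leaves v.
At row 2, column 4: row 2 has {q,s,t,u,v}; column 4 has {q,t,u,v}; that leaves r.
At row 3, column 5: row 3 has {r,s,t,u,v}; column 5 has {s,t,u}; that leaves q.
At row 4, column 4: row 4 has {q,r,t,u,v}; column 4 has {q,r,t,u,v}; that leaves s.
At row 5, column 1: row 5 has {r,t}; column 1 has {q,r,t,u,v}; that leaves s.
At row 5, column 3: row 5 has {r,s,t}; column 3 has {r,s,t,u,v}; that leaves q.
At row 5, column 5: row 5 has {q,r,s,t}; column 5 has {q,s,t,u}; that leaves v.
At row 5, column 6: row 5 has {q,r,s,t,v}; column 6 has {q,r,s,v}; that leaves u.
At row 6, column 5: row 6 has {q,s,u,v}; column 5 has {q,s,t,u,v}; that leaves r.
At row 6, column 6: row 6 has {q,r,s,u,v}; column 6 has {q,r,s,u,v}; that leaves t.

t v u q s r / v s t r u q / r t v u q s / u q r s t v / s r q t v u / q u s v r t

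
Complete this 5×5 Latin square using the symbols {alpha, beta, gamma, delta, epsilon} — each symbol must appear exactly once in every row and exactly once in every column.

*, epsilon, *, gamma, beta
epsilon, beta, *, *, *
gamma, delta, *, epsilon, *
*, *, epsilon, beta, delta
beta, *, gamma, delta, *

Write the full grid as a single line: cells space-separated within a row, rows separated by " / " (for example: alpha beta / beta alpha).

row 2 has {beta,epsilon}; column 4 has {beta,gamma,delta,epsilon} — only alpha is left for (r2,c4).
row 2 has {alpha,beta,epsilon}; column 5 has {beta,delta} — only gamma is left for (r2,c5).
row 3 has {gamma,delta,epsilon}; column 5 has {beta,gamma,delta} — only alpha is left for (r3,c5).
row 4 has {beta,delta,epsilon}; column 1 has {beta,gamma,epsilon} — only alpha is left for (r4,c1).
row 4 has {alpha,beta,delta,epsilon}; column 2 has {beta,delta,epsilon} — only gamma is left for (r4,c2).
row 5 has {beta,gamma,delta}; column 2 has {beta,gamma,delta,epsilon} — only alpha is left for (r5,c2).
row 5 has {alpha,beta,gamma,delta}; column 5 has {alpha,beta,gamma,delta} — only epsilon is left for (r5,c5).
row 1 has {beta,gamma,epsilon}; column 1 has {alpha,beta,gamma,epsilon} — only delta is left for (r1,c1).
row 1 has {beta,gamma,delta,epsilon}; column 3 has {gamma,epsilon} — only alpha is left for (r1,c3).
row 2 has {alpha,beta,gamma,epsilon}; column 3 has {alpha,gamma,epsilon} — only delta is left for (r2,c3).
row 3 has {alpha,gamma,delta,epsilon}; column 3 has {alpha,gamma,delta,epsilon} — only beta is left for (r3,c3).

delta epsilon alpha gamma beta / epsilon beta delta alpha gamma / gamma delta beta epsilon alpha / alpha gamma epsilon beta delta / beta alpha gamma delta epsilon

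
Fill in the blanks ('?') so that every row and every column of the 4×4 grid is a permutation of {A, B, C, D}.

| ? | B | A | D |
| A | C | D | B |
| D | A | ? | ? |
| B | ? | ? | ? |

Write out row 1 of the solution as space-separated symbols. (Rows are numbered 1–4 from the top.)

C B A D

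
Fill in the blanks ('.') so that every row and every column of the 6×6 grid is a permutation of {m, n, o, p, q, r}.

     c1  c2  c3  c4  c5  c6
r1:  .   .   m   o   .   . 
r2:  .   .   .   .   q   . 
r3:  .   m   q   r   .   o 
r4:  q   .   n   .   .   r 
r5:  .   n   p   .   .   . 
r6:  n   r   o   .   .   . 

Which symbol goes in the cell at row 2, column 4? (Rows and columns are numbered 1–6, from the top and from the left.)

At row 2, column 3: row 2 has {q}; column 3 has {m,n,o,p,q}; that leaves r.
At row 3, column 1: row 3 has {m,o,q,r}; column 1 has {n,q}; that leaves p.
At row 3, column 5: row 3 has {m,o,p,q,r}; column 5 has {q}; that leaves n.
At row 1, column 1: row 1 has {m,o}; column 1 has {n,p,q}; that leaves r.
At row 1, column 5: row 1 has {m,o,r}; column 5 has {n,q}; that leaves p.
At row 6, column 5: row 6 has {n,o,r}; column 5 has {n,p,q}; that leaves m.
At row 1, column 2: row 1 has {m,o,p,r}; column 2 has {m,n,r}; that leaves q.
At row 1, column 6: row 1 has {m,o,p,q,r}; column 6 has {o,r}; that leaves n.
At row 4, column 5: row 4 has {n,q,r}; column 5 has {m,n,p,q}; that leaves o.
At row 5, column 5: row 5 has {n,p}; column 5 has {m,n,o,p,q}; that leaves r.
At row 4, column 2: row 4 has {n,o,q,r}; column 2 has {m,n,q,r}; that leaves p.
At row 4, column 4: row 4 has {n,o,p,q,r}; column 4 has {o,r}; that leaves m.
At row 5, column 4: row 5 has {n,p,r}; column 4 has {m,o,r}; that leaves q.
At row 5, column 6: row 5 has {n,p,q,r}; column 6 has {n,o,r}; that leaves m.
At row 6, column 4: row 6 has {m,n,o,r}; column 4 has {m,o,q,r}; that leaves p.
At row 6, column 6: row 6 has {m,n,o,p,r}; column 6 has {m,n,o,r}; that leaves q.
At row 2, column 2: row 2 has {q,r}; column 2 has {m,n,p,q,r}; that leaves o.
At row 2, column 4: row 2 has {o,q,r}; column 4 has {m,o,p,q,r}; that leaves n.

n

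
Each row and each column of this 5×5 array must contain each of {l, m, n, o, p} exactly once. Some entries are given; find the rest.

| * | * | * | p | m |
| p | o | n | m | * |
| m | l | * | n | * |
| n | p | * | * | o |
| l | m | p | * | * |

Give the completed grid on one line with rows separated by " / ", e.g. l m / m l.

o n l p m / p o n m l / m l o n p / n p m l o / l m p o n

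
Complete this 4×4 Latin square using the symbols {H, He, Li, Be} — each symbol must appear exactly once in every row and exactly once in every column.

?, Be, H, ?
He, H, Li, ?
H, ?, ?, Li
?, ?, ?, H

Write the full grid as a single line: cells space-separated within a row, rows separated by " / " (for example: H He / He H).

Li Be H He / He H Li Be / H He Be Li / Be Li He H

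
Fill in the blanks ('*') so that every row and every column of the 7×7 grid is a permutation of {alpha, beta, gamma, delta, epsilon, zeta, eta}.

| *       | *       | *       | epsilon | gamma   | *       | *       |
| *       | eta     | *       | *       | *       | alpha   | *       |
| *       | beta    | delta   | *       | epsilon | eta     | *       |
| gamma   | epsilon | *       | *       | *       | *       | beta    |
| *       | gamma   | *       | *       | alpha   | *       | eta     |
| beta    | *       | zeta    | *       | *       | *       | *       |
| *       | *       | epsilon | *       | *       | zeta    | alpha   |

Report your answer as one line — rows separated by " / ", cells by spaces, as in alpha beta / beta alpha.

row 4 has {beta,gamma,epsilon}; column 6 has {alpha,zeta,eta} — only delta is left for (r4,c6).
row 5 has {alpha,gamma,eta}; column 3 has {delta,epsilon,zeta} — only beta is left for (r5,c3).
row 5 has {alpha,beta,gamma,eta}; column 6 has {alpha,delta,zeta,eta} — only epsilon is left for (r5,c6).
row 6 has {beta,zeta}; column 6 has {alpha,delta,epsilon,zeta,eta} — only gamma is left for (r6,c6).
row 7 has {alpha,epsilon,zeta}; column 2 has {beta,gamma,epsilon,eta} — only delta is left for (r7,c2).
row 1 has {gamma,epsilon}; column 6 has {alpha,gamma,delta,epsilon,zeta,eta} — only beta is left for (r1,c6).
row 2 has {alpha,eta}; column 3 has {beta,delta,epsilon,zeta} — only gamma is left for (r2,c3).
row 6 has {beta,gamma,zeta}; column 2 has {beta,gamma,delta,epsilon,eta} — only alpha is left for (r6,c2).
row 7 has {alpha,delta,epsilon,zeta}; column 1 has {beta,gamma} — only eta is left for (r7,c1).
row 7 has {alpha,delta,epsilon,zeta,eta}; column 5 has {alpha,gamma,epsilon} — only beta is left for (r7,c5).
row 1 has {beta,gamma,epsilon}; column 2 has {alpha,beta,gamma,delta,epsilon,eta} — only zeta is left for (r1,c2).
row 1 has {beta,gamma,epsilon,zeta}; column 7 has {alpha,beta,eta} — only delta is left for (r1,c7).
row 6 has {alpha,beta,gamma,zeta}; column 7 has {alpha,beta,delta,eta} — only epsilon is left for (r6,c7).
row 7 has {alpha,beta,delta,epsilon,zeta,eta}; column 4 has {epsilon} — only gamma is left for (r7,c4).
row 1 has {beta,gamma,delta,epsilon,zeta}; column 1 has {beta,gamma,eta} — only alpha is left for (r1,c1).
row 1 has {alpha,beta,gamma,delta,epsilon,zeta}; column 3 has {beta,gamma,delta,epsilon,zeta} — only eta is left for (r1,c3).
row 2 has {alpha,gamma,eta}; column 7 has {alpha,beta,delta,epsilon,eta} — only zeta is left for (r2,c7).
row 3 has {beta,delta,epsilon,eta}; column 1 has {alpha,beta,gamma,eta} — only zeta is left for (r3,c1).
row 3 has {beta,delta,epsilon,zeta,eta}; column 4 has {gamma,epsilon} — only alpha is left for (r3,c4).
row 3 has {alpha,beta,delta,epsilon,zeta,eta}; column 7 has {alpha,beta,delta,epsilon,zeta,eta} — only gamma is left for (r3,c7).
row 4 has {beta,gamma,delta,epsilon}; column 3 has {beta,gamma,delta,epsilon,zeta,eta} — only alpha is left for (r4,c3).
row 5 has {alpha,beta,gamma,epsilon,eta}; column 1 has {alpha,beta,gamma,zeta,eta} — only delta is left for (r5,c1).
row 5 has {alpha,beta,gamma,delta,epsilon,eta}; column 4 has {alpha,gamma,epsilon} — only zeta is left for (r5,c4).
row 2 has {alpha,gamma,zeta,eta}; column 1 has {alpha,beta,gamma,delta,zeta,eta} — only epsilon is left for (r2,c1).
row 2 has {alpha,gamma,epsilon,zeta,eta}; column 5 has {alpha,beta,gamma,epsilon} — only delta is left for (r2,c5).
row 4 has {alpha,beta,gamma,delta,epsilon}; column 4 has {alpha,gamma,epsilon,zeta} — only eta is left for (r4,c4).
row 4 has {alpha,beta,gamma,delta,epsilon,eta}; column 5 has {alpha,beta,gamma,delta,epsilon} — only zeta is left for (r4,c5).
row 6 has {alpha,beta,gamma,epsilon,zeta}; column 4 has {alpha,gamma,epsilon,zeta,eta} — only delta is left for (r6,c4).
row 6 has {alpha,beta,gamma,delta,epsilon,zeta}; column 5 has {alpha,beta,gamma,delta,epsilon,zeta} — only eta is left for (r6,c5).
row 2 has {alpha,gamma,delta,epsilon,zeta,eta}; column 4 has {alpha,gamma,delta,epsilon,zeta,eta} — only beta is left for (r2,c4).

alpha zeta eta epsilon gamma beta delta / epsilon eta gamma beta delta alpha zeta / zeta beta delta alpha epsilon eta gamma / gamma epsilon alpha eta zeta delta beta / delta gamma beta zeta alpha epsilon eta / beta alpha zeta delta eta gamma epsilon / eta delta epsilon gamma beta zeta alpha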